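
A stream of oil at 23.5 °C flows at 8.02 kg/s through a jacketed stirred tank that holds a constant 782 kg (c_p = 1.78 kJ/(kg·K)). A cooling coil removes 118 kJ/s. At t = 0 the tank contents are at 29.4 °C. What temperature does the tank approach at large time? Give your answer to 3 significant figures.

M c_p dT/dt = ṁ c_p (T_in − T) − Q̇.
At steady state dT/dt = 0 ⇒ T_ss = T_in − Q̇/(ṁ c_p) = 23.5 − 118/(8.02·1.78) = 15.234 °C.

15.2 °C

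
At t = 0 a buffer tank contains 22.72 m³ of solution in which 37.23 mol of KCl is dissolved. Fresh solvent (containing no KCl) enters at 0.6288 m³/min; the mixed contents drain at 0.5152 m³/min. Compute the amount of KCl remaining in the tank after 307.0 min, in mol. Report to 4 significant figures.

Total volume: dV/dt = Q_in − Q_out = 0.113600 m³/min, so V(t) = 22.72 + 0.113600 t and V(307.0) = 57.5952 m³.
No KCl enters, so dm/dt = −Q_out · (m/V).
Separate: dm/m = −Q_out dt/V(t) ⇒ ln(m/m₀) = −(Q_out/(Q_in−Q_out)) ln(V/V₀).
m = m₀ (V₀/V)^(Q_out/(Q_in−Q_out)) = 37.23 × (22.72/57.5952)^(4.53521) = 0.547984 mol.

0.5480 mol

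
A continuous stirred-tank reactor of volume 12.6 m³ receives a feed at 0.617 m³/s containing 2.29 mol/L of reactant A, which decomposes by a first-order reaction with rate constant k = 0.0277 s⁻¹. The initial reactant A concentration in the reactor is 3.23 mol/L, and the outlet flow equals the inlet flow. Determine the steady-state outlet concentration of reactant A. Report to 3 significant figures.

1.46 mol/L

Species balance: V dC/dt = Q C_in − Q C − k V C.
Steady state (dC/dt = 0): C_ss = Q C_in/(Q + kV) = C_in/(1 + kV/Q).
C_ss = 0.617·2.29/(0.617 + 0.0277·12.6) = 1.4129/0.96602 = 1.4626 mol/L.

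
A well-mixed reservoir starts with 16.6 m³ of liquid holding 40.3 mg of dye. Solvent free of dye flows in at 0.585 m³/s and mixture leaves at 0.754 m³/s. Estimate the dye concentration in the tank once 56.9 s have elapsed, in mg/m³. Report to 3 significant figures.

Total volume: dV/dt = Q_in − Q_out = -0.16900 m³/s, so V(t) = 16.6 − 0.16900 t and V(56.9) = 6.9839 m³.
Solute balance: dm/dt = 0 − Q_out C = −Q_out m/V(t).
Separate: dm/m = −Q_out dt/V(t) ⇒ ln(m/m₀) = −(Q_out/(Q_in−Q_out)) ln(V/V₀).
m = m₀ (V₀/V)^(Q_out/(Q_in−Q_out)) = 40.3 × (16.6/6.9839)^(-4.4615) = 0.84668 mg.
C = m/V = 0.84668/6.9839 = 0.12123 mg/m³.

0.121 mg/m³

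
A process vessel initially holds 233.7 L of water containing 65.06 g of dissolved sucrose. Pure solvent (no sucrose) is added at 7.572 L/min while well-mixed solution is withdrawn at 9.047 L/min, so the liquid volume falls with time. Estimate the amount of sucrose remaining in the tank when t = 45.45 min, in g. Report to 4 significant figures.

8.180 g

Let m(t) be the amount of sucrose. Volume: V(t) = V₀ + (Q_in − Q_out) t = 233.7 − 1.47500 t; V(45.45) = 166.661 L.
No sucrose enters, so dm/dt = −Q_out · (m/V).
dm/m = −Q_out dt/(V₀ − 1.47500 t); integrating gives ln(m/m₀) = −(Q_out/(Q_in−Q_out)) ln(V/V₀).
m = m₀ (V₀/V)^(Q_out/(Q_in−Q_out)) = 65.06 × (233.7/166.661)^(-6.13356) = 8.18012 g.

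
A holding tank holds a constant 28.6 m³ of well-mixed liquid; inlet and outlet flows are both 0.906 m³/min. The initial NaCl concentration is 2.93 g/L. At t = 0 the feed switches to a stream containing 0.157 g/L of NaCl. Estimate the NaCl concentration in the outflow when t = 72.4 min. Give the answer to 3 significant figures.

Unsteady species balance (constant V, well mixed): V dC/dt = Q(C_in − C).
Time constant τ = V/Q = 28.6/0.906 = 31.567 min.
C approaches C_in exponentially: C(t) = C_in + (C₀ − C_in) e^(−t/τ).
C(72.4) = 0.157 + (2.93 − 0.157)·e^(−72.4/31.567) = 0.157 + (2.7730)·0.10091 = 0.43683 g/L.

0.437 g/L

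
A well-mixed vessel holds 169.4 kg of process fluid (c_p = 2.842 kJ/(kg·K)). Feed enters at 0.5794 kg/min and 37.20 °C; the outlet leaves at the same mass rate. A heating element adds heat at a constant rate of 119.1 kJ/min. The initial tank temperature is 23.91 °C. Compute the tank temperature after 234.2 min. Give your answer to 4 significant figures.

M c_p dT/dt = ṁ c_p (T_in − T) + Q̇.
Rearrange: dT/dt = (T_ss − T)/τ with τ = M/ṁ = 292.371 min and T_ss = T_in + Q̇/(ṁ c_p) = 109.528 °C.
Solution: T(t) = T_ss + (T₀ − T_ss) e^(−t/τ).
T(234.2) = 109.528 + (-85.6185)·e^(−234.2/292.371) = 109.528 + (-85.6185)·0.448864 = 71.0974 °C.

71.10 °C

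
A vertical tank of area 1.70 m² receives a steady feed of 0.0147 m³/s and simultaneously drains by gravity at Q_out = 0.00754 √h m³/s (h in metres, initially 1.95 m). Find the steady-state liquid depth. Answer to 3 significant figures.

Unsteady balance on liquid volume: A dh/dt = Q_in − 0.00754 √h. At steady state dh/dt = 0:
Q_in = 0.00754 √h_ss ⇒ √h_ss = 0.0147/0.00754 = 1.9496.
h_ss = 1.9496² = 3.8009 m. (Since h₀ = 1.95 m < h_ss, the level will rise toward this value.)

3.80 m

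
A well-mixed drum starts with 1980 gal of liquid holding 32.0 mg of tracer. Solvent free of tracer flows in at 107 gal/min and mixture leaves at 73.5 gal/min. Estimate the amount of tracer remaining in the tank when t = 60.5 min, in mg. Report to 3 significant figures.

6.82 mg

Let m(t) be the amount of tracer. Volume: V(t) = V₀ + (Q_in − Q_out) t = 1980 + 33.500 t; V(60.5) = 4006.8 gal.
Species balance (pure solvent in): dm/dt = −Q_out · m/V(t).
Separate: dm/m = −Q_out dt/V(t) ⇒ ln(m/m₀) = −(Q_out/(Q_in−Q_out)) ln(V/V₀).
m = m₀ (V₀/V)^(Q_out/(Q_in−Q_out)) = 32.0 × (1980/4006.8)^(2.1940) = 6.8155 mg.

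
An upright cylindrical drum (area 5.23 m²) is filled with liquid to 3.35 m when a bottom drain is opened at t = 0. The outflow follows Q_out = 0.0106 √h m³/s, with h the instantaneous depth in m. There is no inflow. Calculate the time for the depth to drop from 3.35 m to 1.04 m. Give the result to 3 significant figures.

With no inflow, A dh/dt = −0.0106 √h.
This is separable: 2 d(√h)/dt = −0.0106/A, so √h = √h₀ − (0.0106/(2A)) t.
t = 2A(√h₀ − √h)/0.0106 = 2·5.23·(√3.35 − √1.04)/0.0106
  = 10.460 × (1.8303 − 1.0198) / 0.0106 = 799.79 s.

800 s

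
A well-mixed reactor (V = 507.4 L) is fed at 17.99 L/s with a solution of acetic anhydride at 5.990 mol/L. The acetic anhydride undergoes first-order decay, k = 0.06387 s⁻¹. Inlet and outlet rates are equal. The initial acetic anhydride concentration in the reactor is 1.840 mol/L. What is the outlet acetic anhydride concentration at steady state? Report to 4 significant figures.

2.138 mol/L

V dC/dt = Q(C_in − C) − k V C.
At steady state: 0 = Q C_in − (Q + kV) C_ss, so C_ss = Q C_in/(Q + kV).
C_ss = 17.99·5.990/(17.99 + 0.06387·507.4) = 107.760/50.3976 = 2.13820 mol/L.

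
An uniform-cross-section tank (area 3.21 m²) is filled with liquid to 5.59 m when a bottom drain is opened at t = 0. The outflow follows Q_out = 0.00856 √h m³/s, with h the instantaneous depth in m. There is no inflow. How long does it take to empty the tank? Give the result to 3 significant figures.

A dh/dt = −Q_out = −0.00856 √h.
Separate and integrate: 2(√h − √h₀) = −(0.00856/A) t.
Set h = 0: 2√h₀ = (0.00856/A) t_empty ⇒ t_empty = 2A√h₀/0.00856.
t_empty = 2·3.21·√5.59/0.00856 = 6.4200·2.3643/0.00856 = 1773.2 s.

1770 s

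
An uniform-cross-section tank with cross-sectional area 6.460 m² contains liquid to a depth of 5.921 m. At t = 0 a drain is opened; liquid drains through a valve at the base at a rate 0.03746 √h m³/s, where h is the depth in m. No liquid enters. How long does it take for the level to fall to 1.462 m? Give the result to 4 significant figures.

422.2 s

With no inflow, A dh/dt = −0.03746 √h.
Separate and integrate: 2(√h − √h₀) = −(0.03746/A) t.
t = 2A(√h₀ − √h)/0.03746 = 2·6.460·(√5.921 − √1.462)/0.03746
  = 12.9200 × (2.43331 − 1.20913) / 0.03746 = 422.221 s.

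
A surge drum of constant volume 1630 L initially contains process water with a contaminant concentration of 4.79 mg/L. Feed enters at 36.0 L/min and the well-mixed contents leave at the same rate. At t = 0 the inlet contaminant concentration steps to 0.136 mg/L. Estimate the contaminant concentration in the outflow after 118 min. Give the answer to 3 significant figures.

0.480 mg/L

Species balance on the tank: V dC/dt = Q(C_in − C).
Rewrite as dC/dt + C/τ = C_in/τ, τ = V/Q = 45.278 min.
This is linear first-order; C(t) = C_in + (C₀ − C_in) e^(−t/τ).
C(118) = 0.136 + (4.79 − 0.136)·e^(−118/45.278) = 0.136 + (4.6540)·0.073819 = 0.47956 mg/L.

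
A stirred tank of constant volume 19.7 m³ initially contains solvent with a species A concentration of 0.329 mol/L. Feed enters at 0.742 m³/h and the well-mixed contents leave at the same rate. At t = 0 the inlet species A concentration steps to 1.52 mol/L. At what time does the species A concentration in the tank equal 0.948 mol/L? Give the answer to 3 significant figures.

19.5 h

Accumulation = in − out for the solute gives V dC/dt = Q(C_in − C), so τ = V/Q = 26.550 h.
C(t) = C_in + (C₀ − C_in) e^(−t/τ). Set C = 0.948 and solve for t:
e^(−t/τ) = (C − C_in)/(C₀ − C_in) = (0.948 − 1.52)/(0.329 − 1.52) = 0.48027
t = −τ ln(…) = 26.550 × 0.73341 = 19.472 h.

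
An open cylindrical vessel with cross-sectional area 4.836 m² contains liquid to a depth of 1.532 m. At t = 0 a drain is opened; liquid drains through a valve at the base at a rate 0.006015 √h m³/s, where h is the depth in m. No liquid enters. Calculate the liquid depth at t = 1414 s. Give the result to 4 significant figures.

A dh/dt = −Q_out = −0.006015 √h.
∫ h^(−1/2) dh = −(0.006015/A) ∫ dt, giving 2√h = 2√h₀ − (0.006015/A) t.
√h = √1.532 − 0.006015·1414/(2·4.836) = 1.23774 − 0.879364 = 0.358376.
h = 0.358376² = 0.128433 m.

0.1284 m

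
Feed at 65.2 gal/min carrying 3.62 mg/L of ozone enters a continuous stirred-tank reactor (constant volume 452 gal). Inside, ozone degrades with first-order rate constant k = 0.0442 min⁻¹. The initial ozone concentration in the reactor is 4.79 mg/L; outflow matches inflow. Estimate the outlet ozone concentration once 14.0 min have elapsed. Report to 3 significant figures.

Species balance: V dC/dt = Q C_in − Q C − k V C.
This is linear with rate a = Q/V + k = 0.18845 min⁻¹.
C_ss = Q C_in/(Q + kV) = 2.7709 mg/L; C(t) = C_ss + (C₀ − C_ss) e^(−a t).
C(14.0) = 2.7709 + (2.0191)·e^(−0.18845·14.0) = 2.7709 + (2.0191)·0.071485 = 2.9153 mg/L.

2.92 mg/L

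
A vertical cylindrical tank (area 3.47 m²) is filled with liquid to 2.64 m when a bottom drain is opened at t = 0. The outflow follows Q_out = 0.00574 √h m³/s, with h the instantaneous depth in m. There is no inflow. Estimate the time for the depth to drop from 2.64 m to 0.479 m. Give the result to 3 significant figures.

1130 s

A dh/dt = −Q_out = −0.00574 √h.
∫ h^(−1/2) dh = −(0.00574/A) ∫ dt, giving 2√h = 2√h₀ − (0.00574/A) t.
t = 2A(√h₀ − √h)/0.00574 = 2·3.47·(√2.64 − √0.479)/0.00574
  = 6.9400 × (1.6248 − 0.69210) / 0.00574 = 1127.7 s.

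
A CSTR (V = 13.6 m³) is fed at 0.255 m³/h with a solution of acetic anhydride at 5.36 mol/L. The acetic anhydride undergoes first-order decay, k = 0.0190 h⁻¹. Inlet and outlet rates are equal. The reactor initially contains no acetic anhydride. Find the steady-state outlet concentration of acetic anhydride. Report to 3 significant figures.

2.66 mol/L

V dC/dt = Q(C_in − C) − k V C.
At steady state: 0 = Q C_in − (Q + kV) C_ss, so C_ss = Q C_in/(Q + kV).
C_ss = 0.255·5.36/(0.255 + 0.0190·13.6) = 1.3668/0.51340 = 2.6623 mol/L.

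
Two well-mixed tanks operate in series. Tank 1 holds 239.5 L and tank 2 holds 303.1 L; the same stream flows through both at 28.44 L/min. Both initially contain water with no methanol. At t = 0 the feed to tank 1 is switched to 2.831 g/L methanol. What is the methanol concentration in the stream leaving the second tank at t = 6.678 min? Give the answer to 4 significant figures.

0.4448 g/L

Time constants: τᵢ = Vᵢ/Q for each well-mixed tank.
τ₁ = 239.5/28.44 = 8.42124 min; τ₂ = 303.1/28.44 = 10.6575 min.
Tank 1: C₁ = C_in(1 − e^(−t/τ₁)). Tank 2 (τ₁ ≠ τ₂): C₂ = C_in[1 − (τ₁ e^(−t/τ₁) − τ₂ e^(−t/τ₂))/(τ₁ − τ₂)].
At t = 6.678: e^(−t/τ₁) = 0.452488, e^(−t/τ₂) = 0.534406.
C₂ = 2.831·[1 − (8.42124·0.452488 − 10.6575·0.534406)/(-2.23629)] = 2.831·0.157112 = 0.444784 g/L.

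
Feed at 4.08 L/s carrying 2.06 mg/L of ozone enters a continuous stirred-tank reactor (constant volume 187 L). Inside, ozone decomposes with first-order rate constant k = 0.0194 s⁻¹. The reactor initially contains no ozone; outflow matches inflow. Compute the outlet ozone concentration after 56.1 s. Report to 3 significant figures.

0.982 mg/L

Accumulation = in − out − consumed: V dC/dt = Q C_in − Q C − k V C.
This is linear with rate a = Q/V + k = 0.041218 s⁻¹.
C_ss = Q C_in/(Q + kV) = 1.0904 mg/L; C(t) = C_ss + (C₀ − C_ss) e^(−a t).
C(56.1) = 1.0904 + (-1.0904)·e^(−0.041218·56.1) = 1.0904 + (-1.0904)·0.099029 = 0.98244 mg/L.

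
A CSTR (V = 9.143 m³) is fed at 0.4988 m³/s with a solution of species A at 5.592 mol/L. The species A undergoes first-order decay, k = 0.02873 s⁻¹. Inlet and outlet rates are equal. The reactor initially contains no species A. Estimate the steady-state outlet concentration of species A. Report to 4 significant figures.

3.663 mol/L

Species balance: V dC/dt = Q C_in − Q C − k V C.
Steady state (dC/dt = 0): C_ss = Q C_in/(Q + kV) = C_in/(1 + kV/Q).
C_ss = 0.4988·5.592/(0.4988 + 0.02873·9.143) = 2.78929/0.761478 = 3.66299 mol/L.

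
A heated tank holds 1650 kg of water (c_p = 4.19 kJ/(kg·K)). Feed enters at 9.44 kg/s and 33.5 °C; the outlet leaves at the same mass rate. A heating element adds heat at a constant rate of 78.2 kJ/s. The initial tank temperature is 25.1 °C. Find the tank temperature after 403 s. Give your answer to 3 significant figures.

First-law balance (no shaft work): M c_p dT/dt = ṁ c_p (T_in − T) + 78.2.
Rearrange: dT/dt = (T_ss − T)/τ with τ = M/ṁ = 174.79 s and T_ss = T_in + Q̇/(ṁ c_p) = 35.477 °C.
Solution: T(t) = T_ss + (T₀ − T_ss) e^(−t/τ).
T(403) = 35.477 + (-10.377)·e^(−403/174.79) = 35.477 + (-10.377)·0.099694 = 34.443 °C.

34.4 °C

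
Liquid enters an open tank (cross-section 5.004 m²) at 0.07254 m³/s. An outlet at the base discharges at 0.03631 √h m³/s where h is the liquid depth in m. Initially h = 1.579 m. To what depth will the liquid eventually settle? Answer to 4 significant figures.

Level balance: A dh/dt = 0.07254 − 0.03631 √h. Setting dh/dt = 0:
Q_in = 0.03631 √h_ss ⇒ √h_ss = 0.07254/0.03631 = 1.99780.
h_ss = 1.99780² = 3.99119 m. (Since h₀ = 1.579 m < h_ss, the level will rise toward this value.)

3.991 m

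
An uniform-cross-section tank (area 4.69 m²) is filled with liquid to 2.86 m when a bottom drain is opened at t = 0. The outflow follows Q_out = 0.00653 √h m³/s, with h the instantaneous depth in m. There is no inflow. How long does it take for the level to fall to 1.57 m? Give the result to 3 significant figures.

With no inflow, A dh/dt = −0.00653 √h.
This is separable: 2 d(√h)/dt = −0.00653/A, so √h = √h₀ − (0.00653/(2A)) t.
t = 2A(√h₀ − √h)/0.00653 = 2·4.69·(√2.86 − √1.57)/0.00653
  = 9.3800 × (1.6912 − 1.2530) / 0.00653 = 629.39 s.

629 s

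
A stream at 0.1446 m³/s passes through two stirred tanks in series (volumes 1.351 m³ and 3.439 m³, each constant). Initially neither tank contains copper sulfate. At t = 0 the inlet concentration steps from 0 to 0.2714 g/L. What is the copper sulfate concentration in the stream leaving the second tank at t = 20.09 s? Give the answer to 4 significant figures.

0.09978 g/L

Species balance on tank i: dCᵢ/dt = (Cᵢ₋₁ − Cᵢ)/τᵢ with τᵢ = Vᵢ/Q.
τ₁ = 1.351/0.1446 = 9.34302 s; τ₂ = 3.439/0.1446 = 23.7828 s.
Tank 1: C₁ = C_in(1 − e^(−t/τ₁)). Tank 2 (τ₁ ≠ τ₂): C₂ = C_in[1 − (τ₁ e^(−t/τ₁) − τ₂ e^(−t/τ₂))/(τ₁ − τ₂)].
At t = 20.09: e^(−t/τ₁) = 0.116453, e^(−t/τ₂) = 0.429675.
C₂ = 0.2714·[1 − (9.34302·0.116453 − 23.7828·0.429675)/(-14.4398)] = 0.2714·0.367661 = 0.0997831 g/L.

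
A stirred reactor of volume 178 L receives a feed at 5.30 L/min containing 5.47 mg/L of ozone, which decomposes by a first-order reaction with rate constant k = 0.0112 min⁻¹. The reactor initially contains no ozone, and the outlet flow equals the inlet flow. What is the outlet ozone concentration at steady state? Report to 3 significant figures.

3.97 mg/L

V dC/dt = Q(C_in − C) − k V C.
Steady state (dC/dt = 0): C_ss = Q C_in/(Q + kV) = C_in/(1 + kV/Q).
C_ss = 5.30·5.47/(5.30 + 0.0112·178) = 28.991/7.2936 = 3.9749 mg/L.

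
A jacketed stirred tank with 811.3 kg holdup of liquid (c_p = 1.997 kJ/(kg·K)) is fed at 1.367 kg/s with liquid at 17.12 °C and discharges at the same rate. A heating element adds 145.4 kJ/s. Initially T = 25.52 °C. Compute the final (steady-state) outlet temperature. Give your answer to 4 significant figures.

70.38 °C

Unsteady energy balance on the tank contents: M c_p dT/dt = ṁ c_p (T_in − T) + 145.4.
At steady state dT/dt = 0 ⇒ T_ss = T_in + Q̇/(ṁ c_p) = 17.12 + 145.4/(1.367·1.997) = 70.3820 °C.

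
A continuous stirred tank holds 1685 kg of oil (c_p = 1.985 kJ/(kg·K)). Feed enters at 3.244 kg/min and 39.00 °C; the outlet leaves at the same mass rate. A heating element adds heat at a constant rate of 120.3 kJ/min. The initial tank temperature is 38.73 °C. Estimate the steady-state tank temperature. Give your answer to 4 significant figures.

57.68 °C

First-law balance (no shaft work): M c_p dT/dt = ṁ c_p (T_in − T) + 120.3.
At steady state dT/dt = 0 ⇒ T_ss = T_in + Q̇/(ṁ c_p) = 39.00 + 120.3/(3.244·1.985) = 57.6820 °C.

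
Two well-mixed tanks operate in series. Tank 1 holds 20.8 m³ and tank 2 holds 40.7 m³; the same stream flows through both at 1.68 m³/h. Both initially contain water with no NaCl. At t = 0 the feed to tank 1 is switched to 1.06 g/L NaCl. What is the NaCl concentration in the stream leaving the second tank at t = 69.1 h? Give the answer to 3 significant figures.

Species balance on tank i: dCᵢ/dt = (Cᵢ₋₁ − Cᵢ)/τᵢ with τᵢ = Vᵢ/Q.
τ₁ = 20.8/1.68 = 12.381 h; τ₂ = 40.7/1.68 = 24.226 h.
Tank 1: C₁ = C_in(1 − e^(−t/τ₁)). Tank 2 (τ₁ ≠ τ₂): C₂ = C_in[1 − (τ₁ e^(−t/τ₁) − τ₂ e^(−t/τ₂))/(τ₁ − τ₂)].
At t = 69.1: e^(−t/τ₁) = 0.0037682, e^(−t/τ₂) = 0.057712.
C₂ = 1.06·[1 − (12.381·0.0037682 − 24.226·0.057712)/(-11.845)] = 1.06·0.88590 = 0.93906 g/L.

0.939 g/L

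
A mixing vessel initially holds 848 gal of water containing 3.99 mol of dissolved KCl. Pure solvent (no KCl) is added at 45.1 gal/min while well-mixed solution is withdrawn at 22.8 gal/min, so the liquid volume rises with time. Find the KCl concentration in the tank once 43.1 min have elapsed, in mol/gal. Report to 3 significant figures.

Let m(t) be the amount of KCl. Volume: V(t) = V₀ + (Q_in − Q_out) t = 848 + 22.300 t; V(43.1) = 1809.1 gal.
No KCl enters, so dm/dt = −Q_out · (m/V).
Separate: dm/m = −Q_out dt/V(t) ⇒ ln(m/m₀) = −(Q_out/(Q_in−Q_out)) ln(V/V₀).
m = m₀ (V₀/V)^(Q_out/(Q_in−Q_out)) = 3.99 × (848/1809.1)^(1.0224) = 1.8387 mol.
C = m/V = 1.8387/1809.1 = 0.0010164 mol/gal.

0.00102 mol/gal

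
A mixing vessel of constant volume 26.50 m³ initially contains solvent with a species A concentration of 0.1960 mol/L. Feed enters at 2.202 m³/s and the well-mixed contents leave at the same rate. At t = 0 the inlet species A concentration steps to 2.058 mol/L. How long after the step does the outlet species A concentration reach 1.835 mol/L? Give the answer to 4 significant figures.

Species balance: V dC/dt = Q(C_in − C) ⇒ τ = V/Q = 12.0345 s.
C(t) = C_in + (C₀ − C_in) e^(−t/τ). Set C = 1.835 and solve for t:
e^(−t/τ) = (C − C_in)/(C₀ − C_in) = (1.835 − 2.058)/(0.1960 − 2.058) = 0.119764
t = −τ ln(…) = 12.0345 × 2.12223 = 25.5401 s.

25.54 s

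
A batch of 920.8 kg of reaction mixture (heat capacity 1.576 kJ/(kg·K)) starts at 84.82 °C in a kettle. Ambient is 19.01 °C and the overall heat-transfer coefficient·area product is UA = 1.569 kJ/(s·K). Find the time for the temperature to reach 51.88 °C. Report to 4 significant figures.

642.1 s

Lumped-capacitance energy balance: M c_p dT/dt = UA(T_amb − T).
τ = M c_p/UA = 924.908 s; T_ss = T_amb = 19.0100 °C.
T(t) = T_ss + (T₀ − T_ss)e^(−t/τ); set T = 51.88:
t = −τ ln[(T − T_ss)/(T₀ − T_ss)] = −924.908 · ln(0.499468) = 642.082 s.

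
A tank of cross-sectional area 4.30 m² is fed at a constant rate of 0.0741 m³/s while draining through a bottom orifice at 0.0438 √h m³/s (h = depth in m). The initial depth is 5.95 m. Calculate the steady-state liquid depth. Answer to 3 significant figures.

2.86 m

A dh/dt = Q_in − 0.0438 √h. Steady state requires inflow = outflow:
Q_in = 0.0438 √h_ss ⇒ √h_ss = 0.0741/0.0438 = 1.6918.
h_ss = 1.6918² = 2.8621 m. (Since h₀ = 5.95 m > h_ss, the level will fall toward this value.)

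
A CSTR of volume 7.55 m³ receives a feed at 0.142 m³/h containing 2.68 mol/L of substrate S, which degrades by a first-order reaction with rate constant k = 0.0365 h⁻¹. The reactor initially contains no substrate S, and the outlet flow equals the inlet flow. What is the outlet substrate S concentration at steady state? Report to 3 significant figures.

Species balance: V dC/dt = Q C_in − Q C − k V C.
Steady state (dC/dt = 0): C_ss = Q C_in/(Q + kV) = C_in/(1 + kV/Q).
C_ss = 0.142·2.68/(0.142 + 0.0365·7.55) = 0.38056/0.41757 = 0.91136 mol/L.

0.911 mol/L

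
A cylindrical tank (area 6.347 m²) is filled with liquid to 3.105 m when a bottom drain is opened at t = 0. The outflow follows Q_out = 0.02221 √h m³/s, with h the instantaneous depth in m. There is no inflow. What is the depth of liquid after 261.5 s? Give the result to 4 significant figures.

1.702 m

Accumulation of liquid (constant cross-section A): A dh/dt = −0.02221 √h.
Separate and integrate: 2(√h − √h₀) = −(0.02221/A) t.
√h = √3.105 − 0.02221·261.5/(2·6.347) = 1.76210 − 0.457532 = 1.30457.
h = 1.30457² = 1.70190 m.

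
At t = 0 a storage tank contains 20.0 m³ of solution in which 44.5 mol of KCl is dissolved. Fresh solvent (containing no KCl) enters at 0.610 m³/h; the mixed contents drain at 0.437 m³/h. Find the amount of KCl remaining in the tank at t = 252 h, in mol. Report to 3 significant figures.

2.39 mol

Total volume: dV/dt = Q_in − Q_out = 0.17300 m³/h, so V(t) = 20.0 + 0.17300 t and V(252) = 63.596 m³.
Species balance (pure solvent in): dm/dt = −Q_out · m/V(t).
dm/m = −Q_out dt/(V₀ + 0.17300 t); integrating gives ln(m/m₀) = −(Q_out/(Q_in−Q_out)) ln(V/V₀).
m = m₀ (V₀/V)^(Q_out/(Q_in−Q_out)) = 44.5 × (20.0/63.596)^(2.5260) = 2.3949 mol.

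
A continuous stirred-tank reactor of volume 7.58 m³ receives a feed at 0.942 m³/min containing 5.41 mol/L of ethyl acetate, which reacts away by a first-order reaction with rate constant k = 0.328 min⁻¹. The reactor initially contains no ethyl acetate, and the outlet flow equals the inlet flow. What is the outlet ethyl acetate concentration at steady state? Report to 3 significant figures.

Species balance: V dC/dt = Q C_in − Q C − k V C.
Steady state (dC/dt = 0): C_ss = Q C_in/(Q + kV) = C_in/(1 + kV/Q).
C_ss = 0.942·5.41/(0.942 + 0.328·7.58) = 5.0962/3.4282 = 1.4865 mol/L.

1.49 mol/L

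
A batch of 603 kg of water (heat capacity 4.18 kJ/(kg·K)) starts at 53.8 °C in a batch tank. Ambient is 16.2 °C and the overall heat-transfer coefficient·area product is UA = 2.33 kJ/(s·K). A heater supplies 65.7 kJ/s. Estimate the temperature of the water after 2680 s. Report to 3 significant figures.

45.2 °C

M c_p dT/dt = −UA(T − T_amb) + Q̇.
dT/dt = (T_ss − T)/τ with T_ss = T_amb + Q̇/UA = 16.2 + 65.7/2.33 = 44.397 °C, τ = M c_p/UA = 603·4.18/2.33 = 1081.8 s.
This is linear first-order; T(t) = T_ss + (T₀ − T_ss) e^(−t/τ).
T(2680) = 44.397 + (9.4026)·0.083961 = 45.187 °C.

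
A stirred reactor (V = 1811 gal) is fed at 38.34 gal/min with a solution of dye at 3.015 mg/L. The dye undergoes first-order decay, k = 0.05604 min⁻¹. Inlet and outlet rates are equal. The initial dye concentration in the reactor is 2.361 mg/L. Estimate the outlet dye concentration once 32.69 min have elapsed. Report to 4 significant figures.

Species balance: V dC/dt = Q C_in − Q C − k V C.
This is linear with rate a = Q/V + k = 0.0772106 min⁻¹.
C_ss = Q C_in/(Q + kV) = 0.826692 mg/L; C(t) = C_ss + (C₀ − C_ss) e^(−a t).
C(32.69) = 0.826692 + (1.53431)·e^(−0.0772106·32.69) = 0.826692 + (1.53431)·0.0801372 = 0.949647 mg/L.

0.9496 mg/L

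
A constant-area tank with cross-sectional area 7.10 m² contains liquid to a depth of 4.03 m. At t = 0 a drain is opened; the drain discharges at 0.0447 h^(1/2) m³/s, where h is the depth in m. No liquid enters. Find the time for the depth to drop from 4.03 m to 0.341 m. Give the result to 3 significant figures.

452 s

A dh/dt = −Q_out = −0.0447 √h.
Separate and integrate: 2(√h − √h₀) = −(0.0447/A) t.
t = 2A(√h₀ − √h)/0.0447 = 2·7.10·(√4.03 − √0.341)/0.0447
  = 14.200 × (2.0075 − 0.58395) / 0.0447 = 452.22 s.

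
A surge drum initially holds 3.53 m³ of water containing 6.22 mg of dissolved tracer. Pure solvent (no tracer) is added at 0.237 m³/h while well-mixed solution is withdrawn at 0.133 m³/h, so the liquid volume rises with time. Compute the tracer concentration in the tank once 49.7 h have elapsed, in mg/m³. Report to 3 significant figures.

0.226 mg/m³

Let m(t) be the amount of tracer. Volume: V(t) = V₀ + (Q_in − Q_out) t = 3.53 + 0.10400 t; V(49.7) = 8.6988 m³.
Species balance (pure solvent in): dm/dt = −Q_out · m/V(t).
dm/m = −Q_out dt/(V₀ + 0.10400 t); integrating gives ln(m/m₀) = −(Q_out/(Q_in−Q_out)) ln(V/V₀).
m = m₀ (V₀/V)^(Q_out/(Q_in−Q_out)) = 6.22 × (3.53/8.6988)^(1.2788) = 1.9628 mg.
C = m/V = 1.9628/8.6988 = 0.22565 mg/m³.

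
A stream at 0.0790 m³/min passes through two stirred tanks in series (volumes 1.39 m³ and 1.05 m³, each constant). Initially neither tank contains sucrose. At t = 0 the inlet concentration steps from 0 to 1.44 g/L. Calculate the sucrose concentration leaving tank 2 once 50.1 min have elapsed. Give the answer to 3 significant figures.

Species balance on tank i: dCᵢ/dt = (Cᵢ₋₁ − Cᵢ)/τᵢ with τᵢ = Vᵢ/Q.
τ₁ = 1.39/0.0790 = 17.595 min; τ₂ = 1.05/0.0790 = 13.291 min.
Solving the cascade with C₁(0)=C₂(0)=0 gives C₂(t) = C_in[1 − (τ₁ e^(−t/τ₁) − τ₂ e^(−t/τ₂))/(τ₁ − τ₂)].
At t = 50.1: e^(−t/τ₁) = 0.057994, e^(−t/τ₂) = 0.023065.
C₂ = 1.44·[1 − (17.595·0.057994 − 13.291·0.023065)/(4.3038)] = 1.44·0.83414 = 1.2012 g/L.

1.20 g/L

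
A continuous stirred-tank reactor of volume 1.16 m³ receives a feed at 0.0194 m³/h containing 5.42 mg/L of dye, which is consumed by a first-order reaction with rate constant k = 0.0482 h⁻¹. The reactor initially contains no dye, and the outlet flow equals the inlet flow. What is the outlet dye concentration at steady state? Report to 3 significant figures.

V dC/dt = Q(C_in − C) − k V C.
At steady state: 0 = Q C_in − (Q + kV) C_ss, so C_ss = Q C_in/(Q + kV).
C_ss = 0.0194·5.42/(0.0194 + 0.0482·1.16) = 0.10515/0.075312 = 1.3962 mg/L.

1.40 mg/L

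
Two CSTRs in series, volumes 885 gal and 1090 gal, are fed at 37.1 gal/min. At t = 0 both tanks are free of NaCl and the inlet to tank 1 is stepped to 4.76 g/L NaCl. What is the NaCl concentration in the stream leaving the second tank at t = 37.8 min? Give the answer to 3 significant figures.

1.98 g/L

Species balance on tank i: dCᵢ/dt = (Cᵢ₋₁ − Cᵢ)/τᵢ with τᵢ = Vᵢ/Q.
τ₁ = 885/37.1 = 23.854 min; τ₂ = 1090/37.1 = 29.380 min.
Solving the cascade with C₁(0)=C₂(0)=0 gives C₂(t) = C_in[1 − (τ₁ e^(−t/τ₁) − τ₂ e^(−t/τ₂))/(τ₁ − τ₂)].
At t = 37.8: e^(−t/τ₁) = 0.20503, e^(−t/τ₂) = 0.27621.
C₂ = 4.76·[1 − (23.854·0.20503 − 29.380·0.27621)/(-5.5256)] = 4.76·0.41648 = 1.9824 g/L.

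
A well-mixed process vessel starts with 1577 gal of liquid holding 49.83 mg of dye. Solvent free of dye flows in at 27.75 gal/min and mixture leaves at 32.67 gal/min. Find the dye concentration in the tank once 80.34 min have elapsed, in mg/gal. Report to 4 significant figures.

0.006207 mg/gal

Total volume: dV/dt = Q_in − Q_out = -4.92000 gal/min, so V(t) = 1577 − 4.92000 t and V(80.34) = 1181.73 gal.
Species balance (pure solvent in): dm/dt = −Q_out · m/V(t).
Separate: dm/m = −Q_out dt/V(t) ⇒ ln(m/m₀) = −(Q_out/(Q_in−Q_out)) ln(V/V₀).
m = m₀ (V₀/V)^(Q_out/(Q_in−Q_out)) = 49.83 × (1577/1181.73)^(-6.64024) = 7.33453 mg.
C = m/V = 7.33453/1181.73 = 0.00620662 mg/gal.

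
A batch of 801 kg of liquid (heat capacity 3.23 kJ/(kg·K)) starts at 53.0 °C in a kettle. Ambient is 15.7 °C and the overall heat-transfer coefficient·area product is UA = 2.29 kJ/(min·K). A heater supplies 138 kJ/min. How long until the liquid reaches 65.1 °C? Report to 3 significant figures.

M c_p dT/dt = −UA(T − T_amb) + Q̇.
τ = M c_p/UA = 1129.8 min; T_ss = T_amb + Q̇/UA = 15.7 + 138/2.29 = 75.962 °C.
T(t) = T_ss + (T₀ − T_ss)e^(−t/τ); set T = 65.1:
t = −τ ln[(T − T_ss)/(T₀ − T_ss)] = −1129.8 · ln(0.47304) = 845.73 min.

846 min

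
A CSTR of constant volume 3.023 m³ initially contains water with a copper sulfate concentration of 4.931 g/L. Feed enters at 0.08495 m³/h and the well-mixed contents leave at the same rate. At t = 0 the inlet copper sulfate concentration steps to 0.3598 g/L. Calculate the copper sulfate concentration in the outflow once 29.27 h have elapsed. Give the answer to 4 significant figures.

2.368 g/L

Mass balance on the solute (V constant): V dC/dt = Q(C_in − C).
Rewrite as dC/dt + C/τ = C_in/τ, τ = V/Q = 35.5856 h.
This is linear first-order; C(t) = C_in + (C₀ − C_in) e^(−t/τ).
C(29.27) = 0.3598 + (4.931 − 0.3598)·e^(−29.27/35.5856) = 0.3598 + (4.57120)·0.439322 = 2.36803 g/L.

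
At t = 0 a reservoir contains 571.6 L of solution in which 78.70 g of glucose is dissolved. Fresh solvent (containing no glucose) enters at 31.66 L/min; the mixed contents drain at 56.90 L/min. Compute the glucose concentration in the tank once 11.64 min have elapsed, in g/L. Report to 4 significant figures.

0.05570 g/L

Total volume: dV/dt = Q_in − Q_out = -25.2400 L/min, so V(t) = 571.6 − 25.2400 t and V(11.64) = 277.806 L.
Species balance (pure solvent in): dm/dt = −Q_out · m/V(t).
Separate: dm/m = −Q_out dt/V(t) ⇒ ln(m/m₀) = −(Q_out/(Q_in−Q_out)) ln(V/V₀).
m = m₀ (V₀/V)^(Q_out/(Q_in−Q_out)) = 78.70 × (571.6/277.806)^(-2.25436) = 15.4729 g.
C = m/V = 15.4729/277.806 = 0.0556967 g/L.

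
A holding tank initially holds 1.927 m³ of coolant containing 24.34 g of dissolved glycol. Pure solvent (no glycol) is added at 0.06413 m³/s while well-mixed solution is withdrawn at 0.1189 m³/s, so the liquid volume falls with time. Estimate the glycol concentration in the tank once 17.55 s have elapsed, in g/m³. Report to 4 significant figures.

5.626 g/m³

Total volume: dV/dt = Q_in − Q_out = -0.0547700 m³/s, so V(t) = 1.927 − 0.0547700 t and V(17.55) = 0.965786 m³.
Solute balance: dm/dt = 0 − Q_out C = −Q_out m/V(t).
dm/m = −Q_out dt/(V₀ − 0.0547700 t); integrating gives ln(m/m₀) = −(Q_out/(Q_in−Q_out)) ln(V/V₀).
m = m₀ (V₀/V)^(Q_out/(Q_in−Q_out)) = 24.34 × (1.927/0.965786)^(-2.17090) = 5.43313 g.
C = m/V = 5.43313/0.965786 = 5.62560 g/m³.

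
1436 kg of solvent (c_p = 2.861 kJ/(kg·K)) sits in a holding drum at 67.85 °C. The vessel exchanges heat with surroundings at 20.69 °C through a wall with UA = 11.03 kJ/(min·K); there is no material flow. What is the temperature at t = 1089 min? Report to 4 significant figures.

M c_p dT/dt = −UA(T − T_amb).
dT/dt = (T_ss − T)/τ with T_ss = T_amb = 20.6900 °C, τ = M c_p/UA = 1436·2.861/11.03 = 372.475 min.
This is linear first-order; T(t) = T_ss + (T₀ − T_ss) e^(−t/τ).
T(1089) = 20.6900 + (47.1600)·0.0537351 = 23.2241 °C.

23.22 °C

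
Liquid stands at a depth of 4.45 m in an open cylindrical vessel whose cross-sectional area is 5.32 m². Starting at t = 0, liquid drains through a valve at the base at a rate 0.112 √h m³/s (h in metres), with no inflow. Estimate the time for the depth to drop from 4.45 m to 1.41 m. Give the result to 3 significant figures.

87.6 s

With no inflow, A dh/dt = −0.112 √h.
∫ h^(−1/2) dh = −(0.112/A) ∫ dt, giving 2√h = 2√h₀ − (0.112/A) t.
t = 2A(√h₀ − √h)/0.112 = 2·5.32·(√4.45 − √1.41)/0.112
  = 10.640 × (2.1095 − 1.1874) / 0.112 = 87.596 s.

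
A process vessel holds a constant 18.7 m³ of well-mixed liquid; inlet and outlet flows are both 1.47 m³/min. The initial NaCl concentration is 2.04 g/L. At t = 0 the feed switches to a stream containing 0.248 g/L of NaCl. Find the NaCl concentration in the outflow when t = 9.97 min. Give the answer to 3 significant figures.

1.07 g/L

Unsteady species balance (constant V, well mixed): V dC/dt = Q(C_in − C).
Rewrite as dC/dt + C/τ = C_in/τ, τ = V/Q = 12.721 min.
This is linear first-order; C(t) = C_in + (C₀ − C_in) e^(−t/τ).
C(9.97) = 0.248 + (2.04 − 0.248)·e^(−9.97/12.721) = 0.248 + (1.7920)·0.45670 = 1.0664 g/L.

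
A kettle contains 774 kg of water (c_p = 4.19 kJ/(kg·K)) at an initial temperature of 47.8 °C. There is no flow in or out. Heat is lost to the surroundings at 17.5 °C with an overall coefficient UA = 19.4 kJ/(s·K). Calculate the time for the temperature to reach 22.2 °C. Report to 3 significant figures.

Energy balance: M c_p dT/dt = −UA(T − T_amb).
τ = M c_p/UA = 167.17 s; T_ss = T_amb = 17.500 °C.
T(t) = T_ss + (T₀ − T_ss)e^(−t/τ); set T = 22.2:
t = −τ ln[(T − T_ss)/(T₀ − T_ss)] = −167.17 · ln(0.15512) = 311.53 s.

312 s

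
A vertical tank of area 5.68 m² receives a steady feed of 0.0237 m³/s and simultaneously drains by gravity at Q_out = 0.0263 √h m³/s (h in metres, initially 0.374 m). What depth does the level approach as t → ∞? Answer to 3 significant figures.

0.812 m

A dh/dt = Q_in − 0.0263 √h. Steady state requires inflow = outflow:
Q_in = 0.0263 √h_ss ⇒ √h_ss = 0.0237/0.0263 = 0.90114.
h_ss = 0.90114² = 0.81205 m. (Since h₀ = 0.374 m < h_ss, the level will rise toward this value.)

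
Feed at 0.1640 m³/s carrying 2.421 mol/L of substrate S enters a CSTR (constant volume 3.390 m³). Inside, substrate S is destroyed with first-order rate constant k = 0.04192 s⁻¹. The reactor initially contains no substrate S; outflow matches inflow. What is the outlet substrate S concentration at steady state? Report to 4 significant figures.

Species balance: V dC/dt = Q C_in − Q C − k V C.
At steady state: 0 = Q C_in − (Q + kV) C_ss, so C_ss = Q C_in/(Q + kV).
C_ss = 0.1640·2.421/(0.1640 + 0.04192·3.390) = 0.397044/0.306109 = 1.29707 mol/L.

1.297 mol/L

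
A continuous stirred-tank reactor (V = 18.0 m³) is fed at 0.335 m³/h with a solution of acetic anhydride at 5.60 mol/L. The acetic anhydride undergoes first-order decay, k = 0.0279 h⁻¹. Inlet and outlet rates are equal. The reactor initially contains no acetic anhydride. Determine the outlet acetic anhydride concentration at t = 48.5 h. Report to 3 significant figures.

Species balance: V dC/dt = Q C_in − Q C − k V C.
This is linear with rate a = Q/V + k = 0.046511 h⁻¹.
C_ss = Q C_in/(Q + kV) = 2.2408 mol/L; C(t) = C_ss + (C₀ − C_ss) e^(−a t).
C(48.5) = 2.2408 + (-2.2408)·e^(−0.046511·48.5) = 2.2408 + (-2.2408)·0.10479 = 2.0060 mol/L.

2.01 mol/L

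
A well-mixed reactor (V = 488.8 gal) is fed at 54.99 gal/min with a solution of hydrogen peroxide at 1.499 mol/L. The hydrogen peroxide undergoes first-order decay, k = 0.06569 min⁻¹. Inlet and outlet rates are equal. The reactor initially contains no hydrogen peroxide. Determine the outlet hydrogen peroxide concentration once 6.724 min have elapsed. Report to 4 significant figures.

Accumulation = in − out − consumed: V dC/dt = Q C_in − Q C − k V C.
This is linear with rate a = Q/V + k = 0.178190 min⁻¹.
C_ss = Q C_in/(Q + kV) = 0.946391 mol/L; C(t) = C_ss + (C₀ − C_ss) e^(−a t).
C(6.724) = 0.946391 + (-0.946391)·e^(−0.178190·6.724) = 0.946391 + (-0.946391)·0.301752 = 0.660816 mol/L.

0.6608 mol/L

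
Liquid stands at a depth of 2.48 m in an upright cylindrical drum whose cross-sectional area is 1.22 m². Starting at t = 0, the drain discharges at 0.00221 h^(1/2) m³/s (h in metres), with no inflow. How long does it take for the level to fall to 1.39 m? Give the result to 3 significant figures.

A dh/dt = −Q_out = −0.00221 √h.
∫ h^(−1/2) dh = −(0.00221/A) ∫ dt, giving 2√h = 2√h₀ − (0.00221/A) t.
t = 2A(√h₀ − √h)/0.00221 = 2·1.22·(√2.48 − √1.39)/0.00221
  = 2.4400 × (1.5748 − 1.1790) / 0.00221 = 437.01 s.

437 s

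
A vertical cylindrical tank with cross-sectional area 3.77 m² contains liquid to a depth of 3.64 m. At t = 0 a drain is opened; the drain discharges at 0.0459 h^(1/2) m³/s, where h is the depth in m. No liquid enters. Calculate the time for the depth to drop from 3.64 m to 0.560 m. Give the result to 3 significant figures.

Accumulation of liquid (constant cross-section A): A dh/dt = −0.0459 √h.
This is separable: 2 d(√h)/dt = −0.0459/A, so √h = √h₀ − (0.0459/(2A)) t.
t = 2A(√h₀ − √h)/0.0459 = 2·3.77·(√3.64 − √0.560)/0.0459
  = 7.5400 × (1.9079 − 0.74833) / 0.0459 = 190.48 s.

190 s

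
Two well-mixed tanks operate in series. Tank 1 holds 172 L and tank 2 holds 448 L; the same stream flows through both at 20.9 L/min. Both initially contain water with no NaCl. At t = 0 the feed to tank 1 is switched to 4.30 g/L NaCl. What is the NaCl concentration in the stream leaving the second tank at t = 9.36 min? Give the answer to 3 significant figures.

Time constants: τᵢ = Vᵢ/Q for each well-mixed tank.
τ₁ = 172/20.9 = 8.2297 min; τ₂ = 448/20.9 = 21.435 min.
Tank 1: C₁ = C_in(1 − e^(−t/τ₁)). Tank 2 (τ₁ ≠ τ₂): C₂ = C_in[1 − (τ₁ e^(−t/τ₁) − τ₂ e^(−t/τ₂))/(τ₁ − τ₂)].
At t = 9.36: e^(−t/τ₁) = 0.32067, e^(−t/τ₂) = 0.64619.
C₂ = 4.30·[1 − (8.2297·0.32067 − 21.435·0.64619)/(-13.206)] = 4.30·0.15095 = 0.64907 g/L.

0.649 g/L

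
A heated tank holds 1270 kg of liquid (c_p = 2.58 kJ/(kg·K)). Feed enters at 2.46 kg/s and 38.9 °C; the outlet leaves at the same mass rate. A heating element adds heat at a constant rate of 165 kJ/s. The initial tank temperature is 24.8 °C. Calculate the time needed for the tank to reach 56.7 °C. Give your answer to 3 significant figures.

820 s

M c_p dT/dt = ṁ c_p (T_in − T) + Q̇.
τ = M/ṁ = 516.26 s; T_ss = T_in + Q̇/(ṁ c_p) = 64.897 °C.
T(t) = T_ss + (T₀ − T_ss) e^(−t/τ). Set T = 56.7:
e^(−t/τ) = (56.7 − 64.897)/(24.8 − 64.897) = 0.20444
t = −516.26 · ln(0.20444) = 819.56 s.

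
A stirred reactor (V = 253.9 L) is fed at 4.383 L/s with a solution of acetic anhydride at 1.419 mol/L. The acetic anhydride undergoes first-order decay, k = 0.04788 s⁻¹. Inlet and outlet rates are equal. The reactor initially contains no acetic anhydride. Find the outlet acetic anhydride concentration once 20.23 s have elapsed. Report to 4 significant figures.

0.2754 mol/L

Species balance: V dC/dt = Q C_in − Q C − k V C.
This is linear with rate a = Q/V + k = 0.0651427 s⁻¹.
C_ss = Q C_in/(Q + kV) = 0.376033 mol/L; C(t) = C_ss + (C₀ − C_ss) e^(−a t).
C(20.23) = 0.376033 + (-0.376033)·e^(−0.0651427·20.23) = 0.376033 + (-0.376033)·0.267714 = 0.275363 mol/L.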